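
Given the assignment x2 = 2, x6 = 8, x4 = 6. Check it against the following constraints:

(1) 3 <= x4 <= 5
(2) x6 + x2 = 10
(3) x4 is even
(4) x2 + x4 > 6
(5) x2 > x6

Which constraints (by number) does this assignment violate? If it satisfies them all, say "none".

(1) x4 = 6 is outside [3, 5] — does not hold.
(2) x6 + x2 = 8 + 2 = 10 — holds.
(3) x4 = 6 is even — holds.
(4) x2 + x4 = 2 + 6 = 8; 8 > 6 — holds.
(5) x2 = 2, x6 = 8; 2 ≤ 8 (want >) — does not hold.

Constraints 1 and 5 are violated.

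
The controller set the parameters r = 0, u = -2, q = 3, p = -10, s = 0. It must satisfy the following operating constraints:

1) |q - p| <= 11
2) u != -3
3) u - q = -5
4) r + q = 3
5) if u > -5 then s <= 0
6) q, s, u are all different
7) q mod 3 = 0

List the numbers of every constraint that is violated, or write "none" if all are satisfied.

Constraint 1 is violated.

1) |3 - (-10)| = 13; 13 > 11, exceeds bound 11 — fails.
2) u = -2, and -2 ≠ -3 — holds.
3) u - q = -2 - 3 = -5 — holds.
4) r + q = 0 + 3 = 3 — holds.
5) u = -2 > -5, so we need s ≤ 0; s = 0 ≤ 0 — holds.
6) values 3, 0, -2 are pairwise distinct — holds.
7) 3 mod 3 = 0 — holds.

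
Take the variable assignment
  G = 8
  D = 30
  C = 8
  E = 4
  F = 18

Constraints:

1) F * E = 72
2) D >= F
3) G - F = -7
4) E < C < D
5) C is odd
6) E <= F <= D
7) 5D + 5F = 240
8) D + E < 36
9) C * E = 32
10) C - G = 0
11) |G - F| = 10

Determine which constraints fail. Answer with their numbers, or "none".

1) F * E = 18 * 4 = 72  true
2) D = 30, F = 18; 30 ≥ 18  true
3) G - F = 8 - 18 = -10, not -7  false
4) values 4 < 8 < 30  true
5) C = 8 is even  false
6) values 4 <= 18 <= 30  true
7) 5D + 5F = 5(30) + 5(18) = 240  true
8) D + E = 30 + 4 = 34; 34 < 36  true
9) C * E = 8 * 4 = 32  true
10) C - G = 8 - 8 = 0  true
11) |8 - 18| = 10  true

Violated: 3 and 5.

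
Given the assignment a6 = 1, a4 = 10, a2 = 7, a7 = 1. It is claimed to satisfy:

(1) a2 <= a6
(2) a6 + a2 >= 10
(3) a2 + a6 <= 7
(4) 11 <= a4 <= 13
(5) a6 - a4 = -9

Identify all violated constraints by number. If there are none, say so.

The assignment fails constraints 1, 2, 3, 4.

(1) a2 = 7, a6 = 1; 7 > 1 (want ≤) — violated.
(2) a6 + a2 = 1 + 7 = 8; 8 < 10, bound 10 not met — violated.
(3) a2 + a6 = 7 + 1 = 8; 8 > 7, bound 7 not met — violated.
(4) a4 = 10 is outside [11, 13] — violated.
(5) a6 - a4 = 1 - 10 = -9 — satisfied.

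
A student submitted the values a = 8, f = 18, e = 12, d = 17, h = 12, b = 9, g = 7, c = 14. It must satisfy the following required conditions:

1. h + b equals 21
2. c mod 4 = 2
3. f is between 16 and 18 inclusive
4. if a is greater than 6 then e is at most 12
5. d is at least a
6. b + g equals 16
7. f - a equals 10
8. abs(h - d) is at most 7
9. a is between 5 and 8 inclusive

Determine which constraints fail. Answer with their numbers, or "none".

None — every constraint holds.

1. h + b = 12 + 9 = 21 — OK.
2. 14 mod 4 = 2 — OK.
3. f = 18 lies in [16, 18] — OK.
4. a = 8 > 6, so we need e ≤ 12; e = 12 ≤ 12 — OK.
5. d = 17, a = 8; 17 ≥ 8 — OK.
6. b + g = 9 + 7 = 16 — OK.
7. f - a = 18 - 8 = 10 — OK.
8. abs(12 - 17) = 5; 5 ≤ 7 — OK.
9. a = 8 lies in [5, 8] — OK.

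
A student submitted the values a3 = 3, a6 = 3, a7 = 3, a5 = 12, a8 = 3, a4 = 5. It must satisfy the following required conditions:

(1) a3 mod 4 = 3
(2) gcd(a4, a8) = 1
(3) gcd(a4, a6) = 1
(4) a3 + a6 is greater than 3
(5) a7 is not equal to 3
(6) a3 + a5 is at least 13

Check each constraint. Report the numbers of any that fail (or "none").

Constraint 5 is violated.

(1) 3 mod 4 = 3  ✔
(2) gcd(5, 3) = 1  ✔
(3) gcd(5, 3) = 1  ✔
(4) a3 + a6 = 3 + 3 = 6; 6 > 3  ✔
(5) a7 = 3, but 3 is required to differ  ✘
(6) a3 + a5 = 3 + 12 = 15; 15 ≥ 13  ✔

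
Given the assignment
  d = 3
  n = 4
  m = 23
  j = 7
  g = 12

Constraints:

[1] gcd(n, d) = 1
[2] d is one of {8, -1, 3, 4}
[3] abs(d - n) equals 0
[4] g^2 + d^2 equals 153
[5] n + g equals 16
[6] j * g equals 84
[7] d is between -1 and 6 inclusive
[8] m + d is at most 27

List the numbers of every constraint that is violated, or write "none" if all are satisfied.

[1] gcd(4, 3) = 1  yes
[2] d = 3 is in {8, -1, 3, 4}  yes
[3] abs(3 - 4) = 1, not 0  no
[4] g^2 + d^2 = 12^2 + 3^2 = 144 + 9 = 153  yes
[5] n + g = 4 + 12 = 16  yes
[6] j * g = 7 * 12 = 84  yes
[7] d = 3 lies in [-1, 6]  yes
[8] m + d = 23 + 3 = 26; 26 ≤ 27  yes

Constraint 3 is violated.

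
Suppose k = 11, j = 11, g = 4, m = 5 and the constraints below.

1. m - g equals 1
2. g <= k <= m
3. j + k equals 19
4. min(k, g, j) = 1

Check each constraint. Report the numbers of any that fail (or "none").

1. m - g = 5 - 4 = 1 — holds.
2. values 4, 11, 5; k = 11 is not <= m = 5 — fails.
3. j + k = 11 + 11 = 22, not 19 — fails.
4. min(11, 4, 11) = 4, not 1 — fails.

Constraints 2, 3, and 4 are violated.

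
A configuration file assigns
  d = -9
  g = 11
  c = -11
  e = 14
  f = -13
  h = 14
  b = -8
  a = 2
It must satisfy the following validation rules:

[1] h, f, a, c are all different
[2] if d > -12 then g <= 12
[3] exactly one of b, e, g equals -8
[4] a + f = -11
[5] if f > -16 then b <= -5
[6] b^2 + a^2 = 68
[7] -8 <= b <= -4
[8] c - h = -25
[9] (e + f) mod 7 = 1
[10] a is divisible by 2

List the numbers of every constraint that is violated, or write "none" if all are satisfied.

None — every constraint holds.

[1] values 14, -13, 2, -11 are pairwise distinct — holds.
[2] d = -9 > -12, so we need g ≤ 12; g = 11 ≤ 12 — holds.
[3] b=-8, e=14, g=11; 1 of them equals -8 — holds.
[4] a + f = 2 + (-13) = -11 — holds.
[5] f = -13 > -16, so we need b ≤ -5; b = -8 ≤ -5 — holds.
[6] b^2 + a^2 = (-8)^2 + 2^2 = 64 + 4 = 68 — holds.
[7] b = -8 lies in [-8, -4] — holds.
[8] c - h = -11 - 14 = -25 — holds.
[9] e + f = 1; 1 mod 7 = 1 — holds.
[10] 2 / 2 = 1, so 2 divides 2 — holds.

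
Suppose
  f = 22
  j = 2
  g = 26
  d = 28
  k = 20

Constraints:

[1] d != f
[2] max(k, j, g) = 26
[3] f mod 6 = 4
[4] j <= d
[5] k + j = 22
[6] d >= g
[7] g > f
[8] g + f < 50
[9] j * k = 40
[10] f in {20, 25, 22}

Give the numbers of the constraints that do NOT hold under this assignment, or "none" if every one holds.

The assignment satisfies every constraint.

[1] d = 28, f = 22; distinct  ✔
[2] max(20, 2, 26) = 26  ✔
[3] 22 mod 6 = 4  ✔
[4] j = 2, d = 28; 2 ≤ 28  ✔
[5] k + j = 20 + 2 = 22  ✔
[6] d = 28, g = 26; 28 ≥ 26  ✔
[7] g = 26, f = 22; 26 > 22  ✔
[8] g + f = 26 + 22 = 48; 48 < 50  ✔
[9] j * k = 2 * 20 = 40  ✔
[10] f = 22 is in {20, 25, 22}  ✔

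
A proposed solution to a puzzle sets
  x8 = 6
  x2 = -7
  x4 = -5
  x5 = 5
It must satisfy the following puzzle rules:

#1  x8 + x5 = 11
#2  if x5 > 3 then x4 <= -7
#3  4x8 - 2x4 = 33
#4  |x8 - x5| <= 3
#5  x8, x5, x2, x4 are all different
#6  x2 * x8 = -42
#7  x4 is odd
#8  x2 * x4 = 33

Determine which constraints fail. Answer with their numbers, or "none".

#1 x8 + x5 = 6 + 5 = 11  yes
#2 x5 = 5 > 3, so we need x4 ≤ -7; but x4 = -5 > -7  no
#3 4x8 - 2x4 = 4(6) - 2(-5) = 34, not 33  no
#4 |6 - 5| = 1; 1 ≤ 3  yes
#5 values 6, 5, -7, -5 are pairwise distinct  yes
#6 x2 * x8 = -7 * 6 = -42  yes
#7 x4 = -5 is odd  yes
#8 x2 * x4 = -7 * (-5) = 35, not 33  no

Constraints 2, 3, 8 do not hold.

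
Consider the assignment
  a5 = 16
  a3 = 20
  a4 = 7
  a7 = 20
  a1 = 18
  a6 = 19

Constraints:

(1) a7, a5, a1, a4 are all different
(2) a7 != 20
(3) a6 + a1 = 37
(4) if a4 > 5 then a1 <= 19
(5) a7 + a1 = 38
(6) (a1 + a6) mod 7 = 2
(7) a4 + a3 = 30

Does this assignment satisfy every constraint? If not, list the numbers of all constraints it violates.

Constraints 2, 7 do not hold.

(1) values 20, 16, 18, 7 are pairwise distinct  OK
(2) a7 = 20, but 20 is required to differ  FAIL
(3) a6 + a1 = 19 + 18 = 37  OK
(4) a4 = 7 > 5, so we need a1 ≤ 19; a1 = 18 ≤ 19  OK
(5) a7 + a1 = 20 + 18 = 38  OK
(6) a1 + a6 = 37; 37 mod 7 = 2  OK
(7) a4 + a3 = 7 + 20 = 27, not 30  FAIL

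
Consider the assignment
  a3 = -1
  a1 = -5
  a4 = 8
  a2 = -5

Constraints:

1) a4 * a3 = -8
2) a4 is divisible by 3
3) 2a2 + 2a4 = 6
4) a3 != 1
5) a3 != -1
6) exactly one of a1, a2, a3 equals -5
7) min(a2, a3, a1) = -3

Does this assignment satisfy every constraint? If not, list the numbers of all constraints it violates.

No — constraints 2, 5, 6, and 7 are not satisfied.

1) a4 * a3 = 8 * (-1) = -8  OK
2) 8 = 3*2 + 2, so 3 does not divide 8  FAIL
3) 2a2 + 2a4 = 2(-5) + 2(8) = 6  OK
4) a3 = -1, and -1 ≠ 1  OK
5) a3 = -1, but -1 is required to differ  FAIL
6) a1=-5, a2=-5, a3=-1; 2 of them equal -5, not exactly one  FAIL
7) min(-5, -1, -5) = -5, not -3  FAIL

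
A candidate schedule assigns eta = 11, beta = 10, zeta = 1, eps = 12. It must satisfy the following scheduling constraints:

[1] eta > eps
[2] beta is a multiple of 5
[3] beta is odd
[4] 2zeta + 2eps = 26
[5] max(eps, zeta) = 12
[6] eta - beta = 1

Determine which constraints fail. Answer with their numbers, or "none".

The assignment fails constraints 1 and 3.

[1] eta = 11, eps = 12; 11 ≤ 12 (want >) — does not hold.
[2] 10 / 5 = 2, so 5 divides 10 — holds.
[3] beta = 10 is even — does not hold.
[4] 2zeta + 2eps = 2(1) + 2(12) = 26 — holds.
[5] max(12, 1) = 12 — holds.
[6] eta - beta = 11 - 10 = 1 — holds.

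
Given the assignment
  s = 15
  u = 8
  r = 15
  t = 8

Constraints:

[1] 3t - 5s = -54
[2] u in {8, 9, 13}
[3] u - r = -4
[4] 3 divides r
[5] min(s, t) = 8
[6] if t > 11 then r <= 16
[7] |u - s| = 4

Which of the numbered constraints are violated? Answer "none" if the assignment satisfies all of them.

Constraints 1, 3, and 7 are violated.

[1] 3t - 5s = 3(8) - 5(15) = -51, not -54 — violated.
[2] u = 8 is in {8, 9, 13} — OK.
[3] u - r = 8 - 15 = -7, not -4 — violated.
[4] 15 / 3 = 5, so 3 divides 15 — OK.
[5] min(15, 8) = 8 — OK.
[6] t = 8, not > 11; antecedent false, conditional vacuously true — OK.
[7] |8 - 15| = 7, not 4 — violated.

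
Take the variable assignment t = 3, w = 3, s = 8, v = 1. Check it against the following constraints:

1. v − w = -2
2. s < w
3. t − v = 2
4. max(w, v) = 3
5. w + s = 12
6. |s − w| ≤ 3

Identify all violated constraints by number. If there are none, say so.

The assignment fails constraints 2, 5, 6.

1. v − w = 1 − 3 = -2 — satisfied.
2. s = 8, w = 3; 8 ≥ 3 (want <) — violated.
3. t − v = 3 − 1 = 2 — satisfied.
4. max(3, 1) = 3 — satisfied.
5. w + s = 3 + 8 = 11, not 12 — violated.
6. |8 − 3| = 5; 5 > 3, exceeds bound 3 — violated.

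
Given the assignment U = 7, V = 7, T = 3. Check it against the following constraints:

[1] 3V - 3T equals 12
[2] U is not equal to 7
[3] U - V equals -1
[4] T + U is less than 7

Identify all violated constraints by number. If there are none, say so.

The assignment fails constraints 2, 3, and 4.

[1] 3V - 3T = 3(7) - 3(3) = 12 — OK.
[2] U = 7, but 7 is required to differ — violated.
[3] U - V = 7 - 7 = 0, not -1 — violated.
[4] T + U = 3 + 7 = 10; 10 ≥ 7, bound 7 not met — violated.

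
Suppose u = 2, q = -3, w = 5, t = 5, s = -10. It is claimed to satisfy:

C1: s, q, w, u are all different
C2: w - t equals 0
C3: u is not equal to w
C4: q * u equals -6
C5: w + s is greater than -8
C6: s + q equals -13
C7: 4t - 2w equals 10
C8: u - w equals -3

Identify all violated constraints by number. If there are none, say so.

No violations.

C1: values -10, -3, 5, 2 are pairwise distinct — holds.
C2: w - t = 5 - 5 = 0 — holds.
C3: u = 2, w = 5; distinct — holds.
C4: q * u = -3 * 2 = -6 — holds.
C5: w + s = 5 + (-10) = -5; -5 > -8 — holds.
C6: s + q = -10 + (-3) = -13 — holds.
C7: 4t - 2w = 4(5) - 2(5) = 10 — holds.
C8: u - w = 2 - 5 = -3 — holds.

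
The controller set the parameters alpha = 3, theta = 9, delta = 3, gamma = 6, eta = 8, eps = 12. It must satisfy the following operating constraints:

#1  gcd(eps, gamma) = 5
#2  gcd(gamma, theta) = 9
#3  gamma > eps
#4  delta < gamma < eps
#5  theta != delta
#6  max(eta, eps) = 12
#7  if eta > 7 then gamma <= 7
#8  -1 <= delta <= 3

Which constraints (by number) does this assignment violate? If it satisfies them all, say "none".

Constraints 1, 2, and 3 do not hold.

#1 gcd(12, 6) = 6, not 5 — does not hold.
#2 gcd(6, 9) = 3, not 9 — does not hold.
#3 gamma = 6, eps = 12; 6 ≤ 12 (want >) — does not hold.
#4 values 3 < 6 < 12 — holds.
#5 theta = 9, delta = 3; distinct — holds.
#6 max(8, 12) = 12 — holds.
#7 eta = 8 > 7, so we need gamma ≤ 7; gamma = 6 ≤ 7 — holds.
#8 delta = 3 lies in [-1, 3] — holds.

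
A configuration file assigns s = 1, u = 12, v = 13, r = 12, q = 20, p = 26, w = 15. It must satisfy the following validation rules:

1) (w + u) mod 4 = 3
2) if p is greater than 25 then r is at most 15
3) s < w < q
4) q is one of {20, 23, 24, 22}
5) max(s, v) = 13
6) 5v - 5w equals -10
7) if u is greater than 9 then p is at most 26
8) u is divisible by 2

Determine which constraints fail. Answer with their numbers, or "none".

The assignment satisfies every constraint.

1) w + u = 27; 27 mod 4 = 3 — OK.
2) p = 26 > 25, so we need r ≤ 15; r = 12 ≤ 15 — OK.
3) values 1 < 15 < 20 — OK.
4) q = 20 is in {20, 23, 24, 22} — OK.
5) max(1, 13) = 13 — OK.
6) 5v - 5w = 5(13) - 5(15) = -10 — OK.
7) u = 12 > 9, so we need p ≤ 26; p = 26 ≤ 26 — OK.
8) 12 / 2 = 6, so 2 divides 12 — OK.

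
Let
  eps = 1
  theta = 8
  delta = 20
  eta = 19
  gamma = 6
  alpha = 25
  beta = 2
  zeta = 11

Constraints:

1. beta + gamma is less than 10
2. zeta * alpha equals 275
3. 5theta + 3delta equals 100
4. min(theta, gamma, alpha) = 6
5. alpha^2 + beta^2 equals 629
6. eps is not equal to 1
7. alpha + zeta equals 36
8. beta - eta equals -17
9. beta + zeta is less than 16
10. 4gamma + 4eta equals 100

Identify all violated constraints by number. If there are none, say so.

Constraint 6 does not hold.

1. beta + gamma = 2 + 6 = 8; 8 < 10  yes
2. zeta * alpha = 11 * 25 = 275  yes
3. 5theta + 3delta = 5(8) + 3(20) = 100  yes
4. min(8, 6, 25) = 6  yes
5. alpha^2 + beta^2 = 25^2 + 2^2 = 625 + 4 = 629  yes
6. eps = 1, but 1 is required to differ  no
7. alpha + zeta = 25 + 11 = 36  yes
8. beta - eta = 2 - 19 = -17  yes
9. beta + zeta = 2 + 11 = 13; 13 < 16  yes
10. 4gamma + 4eta = 4(6) + 4(19) = 100  yes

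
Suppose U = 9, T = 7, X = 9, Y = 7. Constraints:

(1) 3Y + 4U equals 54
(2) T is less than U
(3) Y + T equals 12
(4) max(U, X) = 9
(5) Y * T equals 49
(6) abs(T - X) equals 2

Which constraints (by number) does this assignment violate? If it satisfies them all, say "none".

(1) 3Y + 4U = 3(7) + 4(9) = 57, not 54 — does not hold.
(2) T = 7, U = 9; 7 < 9 — holds.
(3) Y + T = 7 + 7 = 14, not 12 — does not hold.
(4) max(9, 9) = 9 — holds.
(5) Y * T = 7 * 7 = 49 — holds.
(6) abs(7 - 9) = 2 — holds.

The assignment fails constraints 1, 3.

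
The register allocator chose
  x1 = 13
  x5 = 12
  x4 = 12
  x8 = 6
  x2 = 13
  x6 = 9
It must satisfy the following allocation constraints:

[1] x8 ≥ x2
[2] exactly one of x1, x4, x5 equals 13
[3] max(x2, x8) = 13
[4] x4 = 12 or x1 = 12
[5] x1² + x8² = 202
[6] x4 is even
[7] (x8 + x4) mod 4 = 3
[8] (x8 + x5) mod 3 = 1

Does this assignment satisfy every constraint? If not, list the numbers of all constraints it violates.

[1] x8 = 6, x2 = 13; 6 < 13 (want ≥) — does not hold.
[2] x1=13, x4=12, x5=12; 1 of them equals 13 — holds.
[3] max(13, 6) = 13 — holds.
[4] x4 = 12 = 12 (first disjunct) — holds.
[5] x1² + x8² = 13² + 6² = 169 + 36 = 205, not 202 — does not hold.
[6] x4 = 12 is even — holds.
[7] x8 + x4 = 18; 18 mod 4 = 2, not 3 — does not hold.
[8] x8 + x5 = 18; 18 mod 3 = 0, not 1 — does not hold.

No — constraints 1, 5, 7, and 8 are not satisfied.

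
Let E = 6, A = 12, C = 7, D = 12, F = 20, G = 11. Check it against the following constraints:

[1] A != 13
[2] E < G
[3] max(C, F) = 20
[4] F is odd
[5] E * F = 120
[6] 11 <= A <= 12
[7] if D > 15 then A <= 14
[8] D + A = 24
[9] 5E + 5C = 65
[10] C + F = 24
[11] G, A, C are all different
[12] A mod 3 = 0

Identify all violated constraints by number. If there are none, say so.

[1] A = 12, and 12 ≠ 13  ✔
[2] E = 6, G = 11; 6 < 11  ✔
[3] max(7, 20) = 20  ✔
[4] F = 20 is even  ✘
[5] E * F = 6 * 20 = 120  ✔
[6] A = 12 lies in [11, 12]  ✔
[7] D = 12, not > 15; antecedent false, conditional vacuously true  ✔
[8] D + A = 12 + 12 = 24  ✔
[9] 5E + 5C = 5(6) + 5(7) = 65  ✔
[10] C + F = 7 + 20 = 27, not 24  ✘
[11] values 11, 12, 7 are pairwise distinct  ✔
[12] 12 mod 3 = 0  ✔

Violated: 4 and 10.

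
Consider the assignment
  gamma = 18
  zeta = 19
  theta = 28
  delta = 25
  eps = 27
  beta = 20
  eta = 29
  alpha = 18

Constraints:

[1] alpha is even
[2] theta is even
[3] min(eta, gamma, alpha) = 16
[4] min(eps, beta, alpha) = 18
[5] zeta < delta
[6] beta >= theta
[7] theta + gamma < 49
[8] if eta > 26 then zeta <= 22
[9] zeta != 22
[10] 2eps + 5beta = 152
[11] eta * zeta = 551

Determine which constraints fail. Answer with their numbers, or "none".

Constraints 3, 6, and 10 do not hold.

[1] alpha = 18 is even  holds
[2] theta = 28 is even  holds
[3] min(29, 18, 18) = 18, not 16  fails
[4] min(27, 20, 18) = 18  holds
[5] zeta = 19, delta = 25; 19 < 25  holds
[6] beta = 20, theta = 28; 20 < 28 (want ≥)  fails
[7] theta + gamma = 28 + 18 = 46; 46 < 49  holds
[8] eta = 29 > 26, so we need zeta ≤ 22; zeta = 19 ≤ 22  holds
[9] zeta = 19, and 19 ≠ 22  holds
[10] 2eps + 5beta = 2(27) + 5(20) = 154, not 152  fails
[11] eta * zeta = 29 * 19 = 551  holds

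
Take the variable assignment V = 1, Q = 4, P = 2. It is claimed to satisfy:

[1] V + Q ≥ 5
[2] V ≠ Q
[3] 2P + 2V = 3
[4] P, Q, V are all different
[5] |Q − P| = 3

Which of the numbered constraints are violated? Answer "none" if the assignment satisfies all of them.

Constraints 3 and 5 do not hold.

[1] V + Q = 1 + 4 = 5; 5 ≥ 5 — OK.
[2] V = 1, Q = 4; distinct — OK.
[3] 2P + 2V = 2(2) + 2(1) = 6, not 3 — violated.
[4] values 2, 4, 1 are pairwise distinct — OK.
[5] |4 − 2| = 2, not 3 — violated.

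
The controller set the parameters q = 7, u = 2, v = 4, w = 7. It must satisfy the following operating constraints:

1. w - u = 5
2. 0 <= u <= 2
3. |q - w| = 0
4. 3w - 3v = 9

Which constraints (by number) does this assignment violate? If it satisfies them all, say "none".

1. w - u = 7 - 2 = 5  OK
2. u = 2 lies in [0, 2]  OK
3. |7 - 7| = 0  OK
4. 3w - 3v = 3(7) - 3(4) = 9  OK

None — every constraint holds.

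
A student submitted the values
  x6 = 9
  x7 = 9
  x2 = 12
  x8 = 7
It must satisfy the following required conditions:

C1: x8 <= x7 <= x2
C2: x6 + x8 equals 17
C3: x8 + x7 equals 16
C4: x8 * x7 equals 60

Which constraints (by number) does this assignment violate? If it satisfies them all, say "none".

C1: values 7 <= 9 <= 12 — OK.
C2: x6 + x8 = 9 + 7 = 16, not 17 — violated.
C3: x8 + x7 = 7 + 9 = 16 — OK.
C4: x8 * x7 = 7 * 9 = 63, not 60 — violated.

Constraints 2, 4 are violated.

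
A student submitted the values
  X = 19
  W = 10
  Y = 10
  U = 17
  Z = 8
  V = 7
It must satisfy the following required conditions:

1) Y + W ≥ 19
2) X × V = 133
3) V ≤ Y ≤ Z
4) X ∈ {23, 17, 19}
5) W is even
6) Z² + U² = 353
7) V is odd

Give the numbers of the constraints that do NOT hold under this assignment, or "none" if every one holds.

Constraint 3 does not hold.

1) Y + W = 10 + 10 = 20; 20 ≥ 19  ✓
2) X × V = 19 × 7 = 133  ✓
3) values 7, 10, 8; Y = 10 is not ≤ Z = 8  ✗
4) X = 19 is in {23, 17, 19}  ✓
5) W = 10 is even  ✓
6) Z² + U² = 8² + 17² = 64 + 289 = 353  ✓
7) V = 7 is odd  ✓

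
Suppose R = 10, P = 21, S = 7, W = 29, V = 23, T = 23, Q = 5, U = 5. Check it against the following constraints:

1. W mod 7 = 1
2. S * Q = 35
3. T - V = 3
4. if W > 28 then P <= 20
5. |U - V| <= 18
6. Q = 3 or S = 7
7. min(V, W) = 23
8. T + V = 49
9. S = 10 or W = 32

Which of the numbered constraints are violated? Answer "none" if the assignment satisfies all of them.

Constraints 3, 4, 8, and 9 are violated.

1. 29 mod 7 = 1  OK
2. S * Q = 7 * 5 = 35  OK
3. T - V = 23 - 23 = 0, not 3  FAIL
4. W = 29 > 28, so we need P ≤ 20; but P = 21 > 20  FAIL
5. |5 - 23| = 18; 18 ≤ 18  OK
6. Q = 5 ≠ 3, but S = 7 = 7 (second disjunct)  OK
7. min(23, 29) = 23  OK
8. T + V = 23 + 23 = 46, not 49  FAIL
9. S = 7 ≠ 10 and W = 29 ≠ 32; both disjuncts false  FAIL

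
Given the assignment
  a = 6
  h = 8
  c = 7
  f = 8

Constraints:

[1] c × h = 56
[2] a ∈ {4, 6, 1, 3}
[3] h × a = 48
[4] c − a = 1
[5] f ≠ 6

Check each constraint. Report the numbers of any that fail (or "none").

None — every constraint holds.

[1] c × h = 7 × 8 = 56  ✔
[2] a = 6 is in {4, 6, 1, 3}  ✔
[3] h × a = 8 × 6 = 48  ✔
[4] c − a = 7 − 6 = 1  ✔
[5] f = 8, and 8 ≠ 6  ✔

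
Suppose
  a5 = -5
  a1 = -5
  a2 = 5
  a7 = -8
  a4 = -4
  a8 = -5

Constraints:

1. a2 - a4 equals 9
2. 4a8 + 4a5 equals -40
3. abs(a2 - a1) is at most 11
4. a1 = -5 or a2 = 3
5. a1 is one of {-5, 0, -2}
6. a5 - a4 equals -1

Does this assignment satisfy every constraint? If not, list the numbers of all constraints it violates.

None — every constraint holds.

1. a2 - a4 = 5 - (-4) = 9 — OK.
2. 4a8 + 4a5 = 4(-5) + 4(-5) = -40 — OK.
3. abs(5 - (-5)) = 10; 10 ≤ 11 — OK.
4. a1 = -5 = -5 (first disjunct) — OK.
5. a1 = -5 is in {-5, 0, -2} — OK.
6. a5 - a4 = -5 - (-4) = -1 — OK.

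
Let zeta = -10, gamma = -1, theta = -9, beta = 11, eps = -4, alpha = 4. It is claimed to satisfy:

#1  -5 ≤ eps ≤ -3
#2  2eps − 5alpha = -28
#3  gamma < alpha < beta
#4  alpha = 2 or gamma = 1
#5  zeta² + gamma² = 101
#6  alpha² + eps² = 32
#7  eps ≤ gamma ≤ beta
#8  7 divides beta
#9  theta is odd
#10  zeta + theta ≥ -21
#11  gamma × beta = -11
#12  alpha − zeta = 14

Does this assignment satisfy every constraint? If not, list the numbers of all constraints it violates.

Constraints 4 and 8 do not hold.

#1 eps = -4 lies in [-5, -3]  ✔
#2 2eps − 5alpha = 2(-4) − 5(4) = -28  ✔
#3 values -1 < 4 < 11  ✔
#4 alpha = 4 ≠ 2 and gamma = -1 ≠ 1; both disjuncts false  ✘
#5 zeta² + gamma² = (-10)² + (-1)² = 100 + 1 = 101  ✔
#6 alpha² + eps² = 4² + (-4)² = 16 + 16 = 32  ✔
#7 values -4 ≤ -1 ≤ 11  ✔
#8 11 = 7×1 + 4, so 7 does not divide 11  ✘
#9 theta = -9 is odd  ✔
#10 zeta + theta = -10 + (-9) = -19; -19 ≥ -21  ✔
#11 gamma × beta = -1 × 11 = -11  ✔
#12 alpha − zeta = 4 − (-10) = 14  ✔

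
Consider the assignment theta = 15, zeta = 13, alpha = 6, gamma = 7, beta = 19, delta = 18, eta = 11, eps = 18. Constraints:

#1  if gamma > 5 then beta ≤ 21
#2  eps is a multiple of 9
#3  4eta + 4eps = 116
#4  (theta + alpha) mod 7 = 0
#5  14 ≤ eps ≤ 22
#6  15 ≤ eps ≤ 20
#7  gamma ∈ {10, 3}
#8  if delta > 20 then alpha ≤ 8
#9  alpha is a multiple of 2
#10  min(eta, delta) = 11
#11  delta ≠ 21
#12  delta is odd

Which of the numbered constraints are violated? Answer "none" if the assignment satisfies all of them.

#1 gamma = 7 > 5, so we need beta ≤ 21; beta = 19 ≤ 21 — satisfied.
#2 18 / 9 = 2, so 9 divides 18 — satisfied.
#3 4eta + 4eps = 4(11) + 4(18) = 116 — satisfied.
#4 theta + alpha = 21; 21 mod 7 = 0 — satisfied.
#5 eps = 18 lies in [14, 22] — satisfied.
#6 eps = 18 lies in [15, 20] — satisfied.
#7 gamma = 7 is not in {10, 3} — violated.
#8 delta = 18, not > 20; antecedent false, conditional vacuously true — satisfied.
#9 6 / 2 = 3, so 2 divides 6 — satisfied.
#10 min(11, 18) = 11 — satisfied.
#11 delta = 18, and 18 ≠ 21 — satisfied.
#12 delta = 18 is even — violated.

No — constraints 7 and 12 are not satisfied.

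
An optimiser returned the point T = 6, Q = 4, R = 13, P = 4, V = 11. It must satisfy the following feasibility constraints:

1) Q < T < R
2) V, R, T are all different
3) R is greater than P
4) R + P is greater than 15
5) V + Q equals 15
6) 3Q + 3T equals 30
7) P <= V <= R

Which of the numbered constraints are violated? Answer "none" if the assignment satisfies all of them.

Yes — all constraints hold.

1) values 4 < 6 < 13 — satisfied.
2) values 11, 13, 6 are pairwise distinct — satisfied.
3) R = 13, P = 4; 13 > 4 — satisfied.
4) R + P = 13 + 4 = 17; 17 > 15 — satisfied.
5) V + Q = 11 + 4 = 15 — satisfied.
6) 3Q + 3T = 3(4) + 3(6) = 30 — satisfied.
7) values 4 <= 11 <= 13 — satisfied.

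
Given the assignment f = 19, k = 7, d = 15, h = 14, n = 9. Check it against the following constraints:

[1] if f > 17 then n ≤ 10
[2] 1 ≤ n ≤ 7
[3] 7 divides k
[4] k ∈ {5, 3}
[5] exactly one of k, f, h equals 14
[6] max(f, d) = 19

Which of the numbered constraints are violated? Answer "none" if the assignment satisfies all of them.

[1] f = 19 > 17, so we need n ≤ 10; n = 9 ≤ 10  holds
[2] n = 9 is outside [1, 7]  fails
[3] 7 / 7 = 1, so 7 divides 7  holds
[4] k = 7 is not in {5, 3}  fails
[5] k=7, f=19, h=14; 1 of them equals 14  holds
[6] max(19, 15) = 19  holds

No — constraints 2, 4 are not satisfied.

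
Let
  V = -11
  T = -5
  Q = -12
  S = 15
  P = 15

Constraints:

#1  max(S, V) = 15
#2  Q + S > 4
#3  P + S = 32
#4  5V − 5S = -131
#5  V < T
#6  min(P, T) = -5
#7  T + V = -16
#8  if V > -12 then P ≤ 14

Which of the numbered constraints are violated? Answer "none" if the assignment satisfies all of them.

The assignment fails constraints 2, 3, 4, 8.

#1 max(15, -11) = 15  yes
#2 Q + S = -12 + 15 = 3; 3 ≤ 4, bound 4 not met  no
#3 P + S = 15 + 15 = 30, not 32  no
#4 5V − 5S = 5(-11) − 5(15) = -130, not -131  no
#5 V = -11, T = -5; -11 < -5  yes
#6 min(15, -5) = -5  yes
#7 T + V = -5 + (-11) = -16  yes
#8 V = -11 > -12, so we need P ≤ 14; but P = 15 > 14  no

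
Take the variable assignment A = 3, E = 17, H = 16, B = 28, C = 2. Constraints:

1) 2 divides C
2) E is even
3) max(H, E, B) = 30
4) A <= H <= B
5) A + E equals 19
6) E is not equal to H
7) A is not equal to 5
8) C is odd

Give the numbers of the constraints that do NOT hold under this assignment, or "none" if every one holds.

1) 2 / 2 = 1, so 2 divides 2 — holds.
2) E = 17 is odd — fails.
3) max(16, 17, 28) = 28, not 30 — fails.
4) values 3 <= 16 <= 28 — holds.
5) A + E = 3 + 17 = 20, not 19 — fails.
6) E = 17, H = 16; distinct — holds.
7) A = 3, and 3 ≠ 5 — holds.
8) C = 2 is even — fails.

No — constraints 2, 3, 5, and 8 are not satisfied.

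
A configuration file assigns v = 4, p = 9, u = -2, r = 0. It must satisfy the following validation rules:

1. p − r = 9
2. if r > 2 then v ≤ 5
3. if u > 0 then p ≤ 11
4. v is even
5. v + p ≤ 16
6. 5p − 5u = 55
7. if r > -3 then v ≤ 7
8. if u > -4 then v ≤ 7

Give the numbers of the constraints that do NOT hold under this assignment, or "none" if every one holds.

1. p − r = 9 − 0 = 9 — holds.
2. r = 0, not > 2; antecedent false, conditional vacuously true — holds.
3. u = -2, not > 0; antecedent false, conditional vacuously true — holds.
4. v = 4 is even — holds.
5. v + p = 4 + 9 = 13; 13 ≤ 16 — holds.
6. 5p − 5u = 5(9) − 5(-2) = 55 — holds.
7. r = 0 > -3, so we need v ≤ 7; v = 4 ≤ 7 — holds.
8. u = -2 > -4, so we need v ≤ 7; v = 4 ≤ 7 — holds.

All constraints are satisfied.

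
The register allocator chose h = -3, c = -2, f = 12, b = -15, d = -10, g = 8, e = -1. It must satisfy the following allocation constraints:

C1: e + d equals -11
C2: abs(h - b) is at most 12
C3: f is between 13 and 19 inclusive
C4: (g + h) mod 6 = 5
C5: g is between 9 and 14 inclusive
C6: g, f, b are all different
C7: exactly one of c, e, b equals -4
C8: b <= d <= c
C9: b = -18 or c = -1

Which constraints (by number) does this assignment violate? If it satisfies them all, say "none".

Constraints 3, 5, 7, and 9 are violated.

C1: e + d = -1 + (-10) = -11  yes
C2: abs(-3 - (-15)) = 12; 12 ≤ 12  yes
C3: f = 12 is outside [13, 19]  no
C4: g + h = 5; 5 mod 6 = 5  yes
C5: g = 8 is outside [9, 14]  no
C6: values 8, 12, -15 are pairwise distinct  yes
C7: c=-2, e=-1, b=-15; 0 of them equal -4, not exactly one  no
C8: values -15 <= -10 <= -2  yes
C9: b = -15 ≠ -18 and c = -2 ≠ -1; both disjuncts false  no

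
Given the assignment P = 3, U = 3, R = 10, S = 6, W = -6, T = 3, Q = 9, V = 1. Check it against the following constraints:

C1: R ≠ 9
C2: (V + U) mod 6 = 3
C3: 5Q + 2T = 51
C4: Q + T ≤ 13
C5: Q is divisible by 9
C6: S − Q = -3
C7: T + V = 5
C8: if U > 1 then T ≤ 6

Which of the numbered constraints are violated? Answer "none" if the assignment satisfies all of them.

C1: R = 10, and 10 ≠ 9  ✓
C2: V + U = 4; 4 mod 6 = 4, not 3  ✗
C3: 5Q + 2T = 5(9) + 2(3) = 51  ✓
C4: Q + T = 9 + 3 = 12; 12 ≤ 13  ✓
C5: 9 / 9 = 1, so 9 divides 9  ✓
C6: S − Q = 6 − 9 = -3  ✓
C7: T + V = 3 + 1 = 4, not 5  ✗
C8: U = 3 > 1, so we need T ≤ 6; T = 3 ≤ 6  ✓

Violated: 2 and 7.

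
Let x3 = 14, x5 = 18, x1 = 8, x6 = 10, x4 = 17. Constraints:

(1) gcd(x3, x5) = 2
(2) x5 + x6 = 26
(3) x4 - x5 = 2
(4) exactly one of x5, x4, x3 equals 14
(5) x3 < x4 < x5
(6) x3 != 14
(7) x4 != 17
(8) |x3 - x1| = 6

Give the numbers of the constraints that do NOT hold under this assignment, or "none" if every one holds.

The assignment fails constraints 2, 3, 6, 7.

(1) gcd(14, 18) = 2 — OK.
(2) x5 + x6 = 18 + 10 = 28, not 26 — violated.
(3) x4 - x5 = 17 - 18 = -1, not 2 — violated.
(4) x5=18, x4=17, x3=14; 1 of them equals 14 — OK.
(5) values 14 < 17 < 18 — OK.
(6) x3 = 14, but 14 is required to differ — violated.
(7) x4 = 17, but 17 is required to differ — violated.
(8) |14 - 8| = 6 — OK.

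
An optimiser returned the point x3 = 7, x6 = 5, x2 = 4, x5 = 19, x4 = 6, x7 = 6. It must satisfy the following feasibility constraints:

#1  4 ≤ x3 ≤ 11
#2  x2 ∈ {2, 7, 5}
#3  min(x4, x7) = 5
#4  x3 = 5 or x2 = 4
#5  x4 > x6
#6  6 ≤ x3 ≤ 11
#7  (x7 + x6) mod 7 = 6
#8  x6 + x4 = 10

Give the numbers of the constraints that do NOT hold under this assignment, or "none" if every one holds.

#1 x3 = 7 lies in [4, 11]  holds
#2 x2 = 4 is not in {2, 7, 5}  fails
#3 min(6, 6) = 6, not 5  fails
#4 x3 = 7 ≠ 5, but x2 = 4 = 4 (second disjunct)  holds
#5 x4 = 6, x6 = 5; 6 > 5  holds
#6 x3 = 7 lies in [6, 11]  holds
#7 x7 + x6 = 11; 11 mod 7 = 4, not 6  fails
#8 x6 + x4 = 5 + 6 = 11, not 10  fails

No — constraints 2, 3, 7, 8 are not satisfied.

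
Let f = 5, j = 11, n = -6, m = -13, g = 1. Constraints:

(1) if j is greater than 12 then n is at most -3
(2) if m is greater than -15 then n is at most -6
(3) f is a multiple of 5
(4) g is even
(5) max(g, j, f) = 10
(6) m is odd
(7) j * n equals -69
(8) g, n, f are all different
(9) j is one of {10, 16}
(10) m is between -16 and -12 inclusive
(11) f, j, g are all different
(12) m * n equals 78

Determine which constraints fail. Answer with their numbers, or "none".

Constraints 4, 5, 7, 9 do not hold.

(1) j = 11, not > 12; antecedent false, conditional vacuously true — holds.
(2) m = -13 > -15, so we need n ≤ -6; n = -6 ≤ -6 — holds.
(3) 5 / 5 = 1, so 5 divides 5 — holds.
(4) g = 1 is odd — fails.
(5) max(1, 11, 5) = 11, not 10 — fails.
(6) m = -13 is odd — holds.
(7) j * n = 11 * (-6) = -66, not -69 — fails.
(8) values 1, -6, 5 are pairwise distinct — holds.
(9) j = 11 is not in {10, 16} — fails.
(10) m = -13 lies in [-16, -12] — holds.
(11) values 5, 11, 1 are pairwise distinct — holds.
(12) m * n = -13 * (-6) = 78 — holds.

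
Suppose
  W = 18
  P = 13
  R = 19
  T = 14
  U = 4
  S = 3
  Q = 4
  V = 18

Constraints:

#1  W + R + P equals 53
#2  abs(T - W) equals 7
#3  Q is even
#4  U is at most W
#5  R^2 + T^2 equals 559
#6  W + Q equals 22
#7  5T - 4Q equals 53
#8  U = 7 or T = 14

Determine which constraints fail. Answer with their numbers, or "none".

#1 W + R + P = 18 + 19 + 13 = 50, not 53 — violated.
#2 abs(14 - 18) = 4, not 7 — violated.
#3 Q = 4 is even — satisfied.
#4 U = 4, W = 18; 4 ≤ 18 — satisfied.
#5 R^2 + T^2 = 19^2 + 14^2 = 361 + 196 = 557, not 559 — violated.
#6 W + Q = 18 + 4 = 22 — satisfied.
#7 5T - 4Q = 5(14) - 4(4) = 54, not 53 — violated.
#8 U = 4 ≠ 7, but T = 14 = 14 (second disjunct) — satisfied.

Constraints 1, 2, 5, and 7 are violated.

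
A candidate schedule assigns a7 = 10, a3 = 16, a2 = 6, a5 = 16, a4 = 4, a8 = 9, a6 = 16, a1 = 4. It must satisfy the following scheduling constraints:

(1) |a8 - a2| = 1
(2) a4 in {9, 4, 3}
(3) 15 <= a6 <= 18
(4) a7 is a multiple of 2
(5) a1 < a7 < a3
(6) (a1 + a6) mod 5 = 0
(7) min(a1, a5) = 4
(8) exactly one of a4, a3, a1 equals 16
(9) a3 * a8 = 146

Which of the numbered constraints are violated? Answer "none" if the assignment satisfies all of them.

(1) |9 - 6| = 3, not 1  fails
(2) a4 = 4 is in {9, 4, 3}  holds
(3) a6 = 16 lies in [15, 18]  holds
(4) 10 / 2 = 5, so 2 divides 10  holds
(5) values 4 < 10 < 16  holds
(6) a1 + a6 = 20; 20 mod 5 = 0  holds
(7) min(4, 16) = 4  holds
(8) a4=4, a3=16, a1=4; 1 of them equals 16  holds
(9) a3 * a8 = 16 * 9 = 144, not 146  fails

Constraints 1, 9 do not hold.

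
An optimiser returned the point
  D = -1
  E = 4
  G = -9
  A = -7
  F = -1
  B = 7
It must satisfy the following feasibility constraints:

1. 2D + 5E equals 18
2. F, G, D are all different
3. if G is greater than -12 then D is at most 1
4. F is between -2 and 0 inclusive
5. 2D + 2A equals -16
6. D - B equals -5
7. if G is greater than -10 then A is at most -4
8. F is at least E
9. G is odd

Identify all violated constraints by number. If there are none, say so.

Constraints 2, 6, and 8 are violated.

1. 2D + 5E = 2(-1) + 5(4) = 18  OK
2. F = D = -1, not all different  FAIL
3. G = -9 > -12, so we need D ≤ 1; D = -1 ≤ 1  OK
4. F = -1 lies in [-2, 0]  OK
5. 2D + 2A = 2(-1) + 2(-7) = -16  OK
6. D - B = -1 - 7 = -8, not -5  FAIL
7. G = -9 > -10, so we need A ≤ -4; A = -7 ≤ -4  OK
8. F = -1, E = 4; -1 < 4 (want ≥)  FAIL
9. G = -9 is odd  OK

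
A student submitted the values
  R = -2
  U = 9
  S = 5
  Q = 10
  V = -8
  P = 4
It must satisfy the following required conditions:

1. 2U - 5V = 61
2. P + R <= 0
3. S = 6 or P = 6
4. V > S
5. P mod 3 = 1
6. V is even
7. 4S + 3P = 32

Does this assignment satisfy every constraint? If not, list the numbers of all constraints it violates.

1. 2U - 5V = 2(9) - 5(-8) = 58, not 61 — does not hold.
2. P + R = 4 + (-2) = 2; 2 > 0, bound 0 not met — does not hold.
3. S = 5 ≠ 6 and P = 4 ≠ 6; both disjuncts false — does not hold.
4. V = -8, S = 5; -8 ≤ 5 (want >) — does not hold.
5. 4 mod 3 = 1 — holds.
6. V = -8 is even — holds.
7. 4S + 3P = 4(5) + 3(4) = 32 — holds.

Constraints 1, 2, 3, 4 do not hold.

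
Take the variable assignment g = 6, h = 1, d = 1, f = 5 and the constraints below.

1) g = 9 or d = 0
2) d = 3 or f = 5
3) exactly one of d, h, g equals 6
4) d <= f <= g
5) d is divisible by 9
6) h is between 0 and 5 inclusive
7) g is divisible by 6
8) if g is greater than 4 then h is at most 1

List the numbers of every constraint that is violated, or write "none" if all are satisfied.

1) g = 6 ≠ 9 and d = 1 ≠ 0; both disjuncts false — violated.
2) d = 1 ≠ 3, but f = 5 = 5 (second disjunct) — OK.
3) d=1, h=1, g=6; 1 of them equals 6 — OK.
4) values 1 <= 5 <= 6 — OK.
5) 1 = 9*0 + 1, so 9 does not divide 1 — violated.
6) h = 1 lies in [0, 5] — OK.
7) 6 / 6 = 1, so 6 divides 6 — OK.
8) g = 6 > 4, so we need h ≤ 1; h = 1 ≤ 1 — OK.

Violated: 1, 5.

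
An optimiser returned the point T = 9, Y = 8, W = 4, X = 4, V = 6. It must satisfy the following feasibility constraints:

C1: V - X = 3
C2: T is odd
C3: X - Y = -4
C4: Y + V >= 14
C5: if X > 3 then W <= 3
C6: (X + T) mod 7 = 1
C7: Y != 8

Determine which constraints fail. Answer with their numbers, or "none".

C1: V - X = 6 - 4 = 2, not 3 — fails.
C2: T = 9 is odd — holds.
C3: X - Y = 4 - 8 = -4 — holds.
C4: Y + V = 8 + 6 = 14; 14 ≥ 14 — holds.
C5: X = 4 > 3, so we need W ≤ 3; but W = 4 > 3 — fails.
C6: X + T = 13; 13 mod 7 = 6, not 1 — fails.
C7: Y = 8, but 8 is required to differ — fails.

The assignment fails constraints 1, 5, 6, 7.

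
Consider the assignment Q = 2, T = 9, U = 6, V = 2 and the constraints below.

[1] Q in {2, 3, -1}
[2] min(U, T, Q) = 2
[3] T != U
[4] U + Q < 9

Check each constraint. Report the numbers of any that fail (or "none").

[1] Q = 2 is in {2, 3, -1}  yes
[2] min(6, 9, 2) = 2  yes
[3] T = 9, U = 6; distinct  yes
[4] U + Q = 6 + 2 = 8; 8 < 9  yes

Yes — all constraints hold.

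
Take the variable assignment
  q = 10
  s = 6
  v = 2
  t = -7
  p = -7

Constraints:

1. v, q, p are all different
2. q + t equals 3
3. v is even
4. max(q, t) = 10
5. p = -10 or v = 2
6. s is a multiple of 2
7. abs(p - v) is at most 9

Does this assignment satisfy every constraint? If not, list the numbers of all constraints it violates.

No violations.

1. values 2, 10, -7 are pairwise distinct — OK.
2. q + t = 10 + (-7) = 3 — OK.
3. v = 2 is even — OK.
4. max(10, -7) = 10 — OK.
5. p = -7 ≠ -10, but v = 2 = 2 (second disjunct) — OK.
6. 6 / 2 = 3, so 2 divides 6 — OK.
7. abs(-7 - 2) = 9; 9 ≤ 9 — OK.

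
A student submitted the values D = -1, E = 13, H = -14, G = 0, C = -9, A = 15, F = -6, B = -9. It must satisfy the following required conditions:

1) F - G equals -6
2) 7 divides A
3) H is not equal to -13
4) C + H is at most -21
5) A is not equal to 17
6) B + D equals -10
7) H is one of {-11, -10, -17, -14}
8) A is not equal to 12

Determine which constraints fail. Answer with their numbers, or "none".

1) F - G = -6 - 0 = -6 — holds.
2) 15 = 7*2 + 1, so 7 does not divide 15 — does not hold.
3) H = -14, and -14 ≠ -13 — holds.
4) C + H = -9 + (-14) = -23; -23 ≤ -21 — holds.
5) A = 15, and 15 ≠ 17 — holds.
6) B + D = -9 + (-1) = -10 — holds.
7) H = -14 is in {-11, -10, -17, -14} — holds.
8) A = 15, and 15 ≠ 12 — holds.

The assignment fails constraint 2.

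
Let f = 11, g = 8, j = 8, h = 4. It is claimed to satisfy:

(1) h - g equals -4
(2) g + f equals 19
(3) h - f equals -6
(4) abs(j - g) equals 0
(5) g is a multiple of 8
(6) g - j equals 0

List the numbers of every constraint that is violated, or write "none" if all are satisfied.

The assignment fails constraint 3.

(1) h - g = 4 - 8 = -4  yes
(2) g + f = 8 + 11 = 19  yes
(3) h - f = 4 - 11 = -7, not -6  no
(4) abs(8 - 8) = 0  yes
(5) 8 / 8 = 1, so 8 divides 8  yes
(6) g - j = 8 - 8 = 0  yes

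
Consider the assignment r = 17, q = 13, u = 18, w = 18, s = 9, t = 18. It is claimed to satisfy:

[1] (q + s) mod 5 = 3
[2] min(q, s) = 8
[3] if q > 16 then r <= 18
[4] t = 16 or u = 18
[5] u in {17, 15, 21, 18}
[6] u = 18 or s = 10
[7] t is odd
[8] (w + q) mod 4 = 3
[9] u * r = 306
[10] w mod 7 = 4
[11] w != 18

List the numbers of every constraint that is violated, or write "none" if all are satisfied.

[1] q + s = 22; 22 mod 5 = 2, not 3 — violated.
[2] min(13, 9) = 9, not 8 — violated.
[3] q = 13, not > 16; antecedent false, conditional vacuously true — satisfied.
[4] t = 18 ≠ 16, but u = 18 = 18 (second disjunct) — satisfied.
[5] u = 18 is in {17, 15, 21, 18} — satisfied.
[6] u = 18 = 18 (first disjunct) — satisfied.
[7] t = 18 is even — violated.
[8] w + q = 31; 31 mod 4 = 3 — satisfied.
[9] u * r = 18 * 17 = 306 — satisfied.
[10] 18 mod 7 = 4 — satisfied.
[11] w = 18, but 18 is required to differ — violated.

Constraints 1, 2, 7, 11 do not hold.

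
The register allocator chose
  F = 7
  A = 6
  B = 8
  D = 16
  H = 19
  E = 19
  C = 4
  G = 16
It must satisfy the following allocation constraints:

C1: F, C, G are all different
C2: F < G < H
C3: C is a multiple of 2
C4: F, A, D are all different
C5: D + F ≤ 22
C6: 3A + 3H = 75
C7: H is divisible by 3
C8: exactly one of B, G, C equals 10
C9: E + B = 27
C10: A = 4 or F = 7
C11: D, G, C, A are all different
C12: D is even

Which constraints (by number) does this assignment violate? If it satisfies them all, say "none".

No — constraints 5, 7, 8, and 11 are not satisfied.

C1: values 7, 4, 16 are pairwise distinct  ✓
C2: values 7 < 16 < 19  ✓
C3: 4 / 2 = 2, so 2 divides 4  ✓
C4: values 7, 6, 16 are pairwise distinct  ✓
C5: D + F = 16 + 7 = 23; 23 > 22, bound 22 not met  ✗
C6: 3A + 3H = 3(6) + 3(19) = 75  ✓
C7: 19 = 3×6 + 1, so 3 does not divide 19  ✗
C8: B=8, G=16, C=4; 0 of them equal 10, not exactly one  ✗
C9: E + B = 19 + 8 = 27  ✓
C10: A = 6 ≠ 4, but F = 7 = 7 (second disjunct)  ✓
C11: D = G = 16, not all different  ✗
C12: D = 16 is even  ✓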